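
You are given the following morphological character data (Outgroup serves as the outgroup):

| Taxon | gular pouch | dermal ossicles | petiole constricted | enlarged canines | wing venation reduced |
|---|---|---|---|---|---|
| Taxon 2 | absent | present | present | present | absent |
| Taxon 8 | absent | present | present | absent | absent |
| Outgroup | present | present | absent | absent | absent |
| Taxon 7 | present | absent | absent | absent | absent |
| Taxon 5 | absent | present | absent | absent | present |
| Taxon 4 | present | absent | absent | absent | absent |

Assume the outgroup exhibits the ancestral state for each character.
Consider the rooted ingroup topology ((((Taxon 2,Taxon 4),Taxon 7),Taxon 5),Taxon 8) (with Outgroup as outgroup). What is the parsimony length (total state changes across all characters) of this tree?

9

Map each character onto ((((Taxon 2,Taxon 4),Taxon 7),Taxon 5),Taxon 8) (rooted by Outgroup) and count the minimum state changes it requires (Fitch parsimony):
gular pouch: 3; dermal ossicles: 2; petiole constricted: 2; enlarged canines: 1; wing venation reduced: 1.
Total tree length = 9.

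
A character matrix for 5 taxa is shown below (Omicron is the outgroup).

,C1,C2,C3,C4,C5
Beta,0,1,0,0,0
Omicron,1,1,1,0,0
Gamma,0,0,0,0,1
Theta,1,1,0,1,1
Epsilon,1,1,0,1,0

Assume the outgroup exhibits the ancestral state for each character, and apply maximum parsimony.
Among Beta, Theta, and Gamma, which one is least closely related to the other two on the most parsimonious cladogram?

Theta

Character polarity is set by the outgroup: the derived state is whichever differs from the outgroup's state, so for C1, C2, C3 the derived state is '0', and for the remaining characters it is '1'.
Only Beta and Gamma show the derived state '0' for C1, supporting them as a clade.
C2 (derived state '0') is unique to Gamma (autapomorphy; uninformative for grouping).
All ingroup taxa share the derived state '0' for C3; it defines the ingroup but does not resolve relationships within it.
Only Epsilon and Theta show the derived state '1' for C4, supporting them as a clade.
C5 (state '1') occurs in Gamma and Theta but conflicts with the nesting implied by the other characters — most parsimoniously interpreted as homoplasy.
Most parsimonious ingroup topology: ((Beta,Gamma),(Theta,Epsilon)).
Gamma and Beta share a more recent common ancestor with each other than either does with Theta, so Theta is the least closely related of the three.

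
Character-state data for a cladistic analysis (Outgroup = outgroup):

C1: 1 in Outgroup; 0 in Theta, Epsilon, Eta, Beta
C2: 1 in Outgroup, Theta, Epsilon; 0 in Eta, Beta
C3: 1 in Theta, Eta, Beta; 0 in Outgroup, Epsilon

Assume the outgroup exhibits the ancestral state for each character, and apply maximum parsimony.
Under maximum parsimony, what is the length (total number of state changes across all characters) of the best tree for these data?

Character polarity is set by the outgroup: the derived state is whichever differs from the outgroup's state, so for C1, C2 the derived state is '0', and for the remaining characters it is '1'.
C1 (derived state '0') is shared by all ingroup taxa — unites the whole ingroup.
C2: derived state '0' in Beta and Eta only — synapomorphy for {Beta, Eta}.
C3 (derived state '1') is shared by Beta, Eta, and Theta — a synapomorphy uniting that clade.
Most parsimonious ingroup topology: ((Theta,(Eta,Beta)),Epsilon).
Changes per character on this tree: C1: 1; C2: 1; C3: 1.
Total = 3.

3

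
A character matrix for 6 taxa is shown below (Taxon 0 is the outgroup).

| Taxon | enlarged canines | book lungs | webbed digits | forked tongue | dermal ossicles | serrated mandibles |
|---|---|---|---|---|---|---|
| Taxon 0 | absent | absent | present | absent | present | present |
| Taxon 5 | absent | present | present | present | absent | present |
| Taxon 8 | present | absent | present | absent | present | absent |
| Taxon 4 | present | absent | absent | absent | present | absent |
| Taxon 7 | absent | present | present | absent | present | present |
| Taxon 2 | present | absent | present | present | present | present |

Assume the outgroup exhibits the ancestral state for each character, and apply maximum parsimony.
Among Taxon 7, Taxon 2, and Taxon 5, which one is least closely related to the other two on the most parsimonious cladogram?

Character polarity is set by the outgroup: the derived state is whichever differs from the outgroup's state, so for webbed digits, dermal ossicles, serrated mandibles the derived state is 'absent', and for the remaining characters it is 'present'.
enlarged canines (derived state 'present') is shared by Taxon 2, Taxon 4, and Taxon 8 — a synapomorphy uniting that clade.
Only Taxon 5 and Taxon 7 show the derived state 'present' for book lungs, supporting them as a clade.
webbed digits: derived state 'absent' in Taxon 4 only — an autapomorphy, so it tells us nothing about relationships among taxa.
forked tongue groups Taxon 2 and Taxon 5, which is incompatible with the clades supported by the remaining characters; treating it as convergent (homoplasy) costs fewer steps than any alternative tree.
dermal ossicles: derived state 'absent' in Taxon 5 only — an autapomorphy, so it tells us nothing about relationships among taxa.
Only Taxon 4 and Taxon 8 show the derived state 'absent' for serrated mandibles, supporting them as a clade.
Most parsimonious ingroup topology: ((Taxon 5,Taxon 7),((Taxon 8,Taxon 4),Taxon 2)).
Taxon 7 and Taxon 5 share a more recent common ancestor with each other than either does with Taxon 2, so Taxon 2 is the least closely related of the three.

Taxon 2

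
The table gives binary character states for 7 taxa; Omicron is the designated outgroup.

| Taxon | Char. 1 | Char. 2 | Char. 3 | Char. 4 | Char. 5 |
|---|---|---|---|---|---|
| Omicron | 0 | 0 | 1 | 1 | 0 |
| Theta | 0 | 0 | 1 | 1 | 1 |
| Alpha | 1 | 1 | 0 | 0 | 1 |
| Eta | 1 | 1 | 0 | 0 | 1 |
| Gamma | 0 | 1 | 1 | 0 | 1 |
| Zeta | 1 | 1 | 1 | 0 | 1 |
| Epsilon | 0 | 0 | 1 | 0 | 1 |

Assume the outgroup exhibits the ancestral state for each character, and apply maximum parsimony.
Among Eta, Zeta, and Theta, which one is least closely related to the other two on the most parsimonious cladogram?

Theta

Character polarity is set by the outgroup: the derived state is whichever differs from the outgroup's state, so for Char. 3, Char. 4 the derived state is '0', and for the remaining characters it is '1'.
Char. 1 (derived state '1') is shared by Alpha, Eta, and Zeta — a synapomorphy uniting that clade.
Only Alpha, Eta, Gamma, and Zeta show the derived state '1' for Char. 2, supporting them as a clade.
Only Alpha and Eta show the derived state '0' for Char. 3, supporting them as a clade.
Char. 4: derived state '0' in Alpha, Epsilon, Eta, Gamma, and Zeta only — synapomorphy for {Alpha, Epsilon, Eta, Gamma, Zeta}.
All ingroup taxa share the derived state '1' for Char. 5; it defines the ingroup but does not resolve relationships within it.
Most parsimonious ingroup topology: (Theta,((((Alpha,Eta),Zeta),Gamma),Epsilon)).
Zeta and Eta share a more recent common ancestor with each other than either does with Theta, so Theta is the least closely related of the three.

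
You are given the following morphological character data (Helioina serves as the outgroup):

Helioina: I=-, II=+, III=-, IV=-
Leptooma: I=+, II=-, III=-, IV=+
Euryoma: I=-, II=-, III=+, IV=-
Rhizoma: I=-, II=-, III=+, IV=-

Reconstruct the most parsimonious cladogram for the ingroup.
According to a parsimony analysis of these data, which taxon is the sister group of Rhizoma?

Character polarity is set by the outgroup: the derived state is whichever differs from the outgroup's state, so for II the derived state is '-', and for the remaining characters it is '+'.
I (derived state '+') is unique to Leptooma (autapomorphy; uninformative for grouping).
All ingroup taxa share the derived state '-' for II; it defines the ingroup but does not resolve relationships within it.
III: derived state '+' in Euryoma and Rhizoma only — synapomorphy for {Euryoma, Rhizoma}.
IV (derived state '+') is unique to Leptooma (autapomorphy; uninformative for grouping).
Most parsimonious ingroup topology: ((Rhizoma,Euryoma),Leptooma).
Rhizoma and Euryoma form a cherry on this tree, so they are sister taxa.

Euryoma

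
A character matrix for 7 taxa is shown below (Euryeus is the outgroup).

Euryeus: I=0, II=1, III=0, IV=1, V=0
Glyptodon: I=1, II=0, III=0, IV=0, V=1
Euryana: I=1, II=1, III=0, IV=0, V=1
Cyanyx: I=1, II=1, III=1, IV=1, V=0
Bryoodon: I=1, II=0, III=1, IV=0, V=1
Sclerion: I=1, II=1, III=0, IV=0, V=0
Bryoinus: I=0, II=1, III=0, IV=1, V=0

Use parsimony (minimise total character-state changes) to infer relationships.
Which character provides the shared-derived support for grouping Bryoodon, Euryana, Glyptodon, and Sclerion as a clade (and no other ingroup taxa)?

Character polarity is set by the outgroup: the derived state is whichever differs from the outgroup's state, so for II, IV the derived state is '0', and for the remaining characters it is '1'.
Only Bryoodon, Cyanyx, Euryana, Glyptodon, and Sclerion show the derived state '1' for I, supporting them as a clade.
II: derived state '0' in Bryoodon and Glyptodon only — synapomorphy for {Bryoodon, Glyptodon}.
III (state '1') occurs in Bryoodon and Cyanyx but conflicts with the nesting implied by the other characters — most parsimoniously interpreted as homoplasy.
IV (derived state '0') is shared by Bryoodon, Euryana, Glyptodon, and Sclerion — a synapomorphy uniting that clade.
Only Bryoodon, Euryana, and Glyptodon show the derived state '1' for V, supporting them as a clade.
Most parsimonious ingroup topology: (((((Glyptodon,Bryoodon),Euryana),Sclerion),Cyanyx),Bryoinus).
The clade {Bryoodon, Euryana, Glyptodon, Sclerion} is supported by IV: its derived state '0' occurs in exactly those taxa and in no other taxon (including the outgroup).

IV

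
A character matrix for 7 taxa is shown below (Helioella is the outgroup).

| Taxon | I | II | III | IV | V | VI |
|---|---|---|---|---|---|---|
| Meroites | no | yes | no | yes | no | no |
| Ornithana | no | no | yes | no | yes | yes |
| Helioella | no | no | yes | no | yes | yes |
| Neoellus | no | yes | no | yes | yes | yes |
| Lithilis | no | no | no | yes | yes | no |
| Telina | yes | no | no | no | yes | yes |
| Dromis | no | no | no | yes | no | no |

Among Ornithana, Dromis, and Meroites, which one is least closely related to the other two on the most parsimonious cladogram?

Character polarity is set by the outgroup: the derived state is whichever differs from the outgroup's state, so for III, V, VI the derived state is 'no', and for the remaining characters it is 'yes'.
I: derived state 'yes' in Telina only — an autapomorphy, so it tells us nothing about relationships among taxa.
II groups Meroites and Neoellus, which is incompatible with the clades supported by the remaining characters; treating it as convergent (homoplasy) costs fewer steps than any alternative tree.
III: derived state 'no' in Dromis, Lithilis, Meroites, Neoellus, and Telina only — synapomorphy for {Dromis, Lithilis, Meroites, Neoellus, Telina}.
IV: derived state 'yes' in Dromis, Lithilis, Meroites, and Neoellus only — synapomorphy for {Dromis, Lithilis, Meroites, Neoellus}.
V: derived state 'no' in Dromis and Meroites only — synapomorphy for {Dromis, Meroites}.
Only Dromis, Lithilis, and Meroites show the derived state 'no' for VI, supporting them as a clade.
Most parsimonious ingroup topology: (((Neoellus,((Meroites,Dromis),Lithilis)),Telina),Ornithana).
Meroites and Dromis share a more recent common ancestor with each other than either does with Ornithana, so Ornithana is the least closely related of the three.

Ornithana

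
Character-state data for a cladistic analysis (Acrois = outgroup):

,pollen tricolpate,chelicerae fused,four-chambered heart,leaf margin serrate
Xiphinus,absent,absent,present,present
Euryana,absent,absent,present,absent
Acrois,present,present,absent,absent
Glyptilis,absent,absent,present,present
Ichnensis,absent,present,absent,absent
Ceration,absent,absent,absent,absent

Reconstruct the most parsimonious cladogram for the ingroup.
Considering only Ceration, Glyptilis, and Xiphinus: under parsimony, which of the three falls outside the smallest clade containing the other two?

Ceration

Character polarity is set by the outgroup: the derived state is whichever differs from the outgroup's state, so for pollen tricolpate, chelicerae fused the derived state is 'absent', and for the remaining characters it is 'present'.
pollen tricolpate (derived state 'absent') is shared by all ingroup taxa — unites the whole ingroup.
Only Ceration, Euryana, Glyptilis, and Xiphinus show the derived state 'absent' for chelicerae fused, supporting them as a clade.
four-chambered heart (derived state 'present') is shared by Euryana, Glyptilis, and Xiphinus — a synapomorphy uniting that clade.
leaf margin serrate: derived state 'present' in Glyptilis and Xiphinus only — synapomorphy for {Glyptilis, Xiphinus}.
Most parsimonious ingroup topology: ((Ceration,((Glyptilis,Xiphinus),Euryana)),Ichnensis).
Glyptilis and Xiphinus share a more recent common ancestor with each other than either does with Ceration, so Ceration is the least closely related of the three.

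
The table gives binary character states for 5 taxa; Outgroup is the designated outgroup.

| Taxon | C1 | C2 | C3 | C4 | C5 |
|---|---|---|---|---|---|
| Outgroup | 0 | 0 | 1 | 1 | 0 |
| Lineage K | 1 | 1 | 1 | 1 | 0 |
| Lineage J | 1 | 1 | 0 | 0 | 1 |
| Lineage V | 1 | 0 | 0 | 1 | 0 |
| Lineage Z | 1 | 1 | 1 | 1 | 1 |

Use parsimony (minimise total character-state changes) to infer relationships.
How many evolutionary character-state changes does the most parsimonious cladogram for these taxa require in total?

6

Character polarity is set by the outgroup: the derived state is whichever differs from the outgroup's state, so for C3, C4 the derived state is '0', and for the remaining characters it is '1'.
All ingroup taxa share the derived state '1' for C1; it defines the ingroup but does not resolve relationships within it.
Only Lineage J, Lineage K, and Lineage Z show the derived state '1' for C2, supporting them as a clade.
C3 (state '0') occurs in Lineage J and Lineage V but conflicts with the nesting implied by the other characters — most parsimoniously interpreted as homoplasy.
C4 (derived state '0') is unique to Lineage J (autapomorphy; uninformative for grouping).
Only Lineage J and Lineage Z show the derived state '1' for C5, supporting them as a clade.
Most parsimonious ingroup topology: (Lineage V,(Lineage K,(Lineage Z,Lineage J))).
Changes per character on this tree: C1: 1; C2: 1; C3: 2; C4: 1; C5: 1.
Total = 6.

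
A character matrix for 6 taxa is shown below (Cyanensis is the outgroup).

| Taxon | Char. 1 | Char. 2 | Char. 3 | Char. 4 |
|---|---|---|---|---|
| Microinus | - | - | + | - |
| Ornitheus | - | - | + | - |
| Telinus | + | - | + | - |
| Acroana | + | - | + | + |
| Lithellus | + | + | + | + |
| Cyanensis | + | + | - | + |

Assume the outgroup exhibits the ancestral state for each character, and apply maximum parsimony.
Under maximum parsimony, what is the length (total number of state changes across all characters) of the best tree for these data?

Character polarity is set by the outgroup: the derived state is whichever differs from the outgroup's state, so for Char. 1, Char. 2, Char. 4 the derived state is '-', and for the remaining characters it is '+'.
Char. 1 (derived state '-') is shared by Microinus and Ornitheus — a synapomorphy uniting that clade.
Char. 2 (derived state '-') is shared by Acroana, Microinus, Ornitheus, and Telinus — a synapomorphy uniting that clade.
All ingroup taxa share the derived state '+' for Char. 3; it defines the ingroup but does not resolve relationships within it.
Only Microinus, Ornitheus, and Telinus show the derived state '-' for Char. 4, supporting them as a clade.
Most parsimonious ingroup topology: (Lithellus,(Acroana,((Microinus,Ornitheus),Telinus))).
Changes per character on this tree: Char. 1: 1; Char. 2: 1; Char. 3: 1; Char. 4: 1.
Total = 4.

4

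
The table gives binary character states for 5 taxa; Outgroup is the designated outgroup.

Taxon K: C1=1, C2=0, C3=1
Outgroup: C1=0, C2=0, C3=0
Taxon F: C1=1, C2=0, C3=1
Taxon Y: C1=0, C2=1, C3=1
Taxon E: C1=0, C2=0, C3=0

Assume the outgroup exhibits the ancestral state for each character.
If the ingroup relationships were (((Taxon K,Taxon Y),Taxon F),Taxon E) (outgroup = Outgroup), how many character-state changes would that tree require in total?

4

Map each character onto (((Taxon K,Taxon Y),Taxon F),Taxon E) (rooted by Outgroup) and count the minimum state changes it requires (Fitch parsimony):
C1: 2; C2: 1; C3: 1.
Total tree length = 4.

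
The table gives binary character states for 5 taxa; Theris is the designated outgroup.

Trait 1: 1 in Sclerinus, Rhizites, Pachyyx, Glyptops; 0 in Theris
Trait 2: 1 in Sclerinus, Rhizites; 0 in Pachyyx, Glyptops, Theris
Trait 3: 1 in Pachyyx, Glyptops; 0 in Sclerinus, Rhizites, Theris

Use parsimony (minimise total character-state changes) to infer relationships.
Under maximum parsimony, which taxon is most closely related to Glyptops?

Pachyyx

The outgroup has state '0' for every character, so '1' is the derived state throughout.
Trait 1 (derived state '1') is shared by all ingroup taxa — unites the whole ingroup.
Trait 2: derived state '1' in Rhizites and Sclerinus only — synapomorphy for {Rhizites, Sclerinus}.
Trait 3: derived state '1' in Glyptops and Pachyyx only — synapomorphy for {Glyptops, Pachyyx}.
Most parsimonious ingroup topology: ((Rhizites,Sclerinus),(Pachyyx,Glyptops)).
Glyptops and Pachyyx form a cherry on this tree, so they are sister taxa.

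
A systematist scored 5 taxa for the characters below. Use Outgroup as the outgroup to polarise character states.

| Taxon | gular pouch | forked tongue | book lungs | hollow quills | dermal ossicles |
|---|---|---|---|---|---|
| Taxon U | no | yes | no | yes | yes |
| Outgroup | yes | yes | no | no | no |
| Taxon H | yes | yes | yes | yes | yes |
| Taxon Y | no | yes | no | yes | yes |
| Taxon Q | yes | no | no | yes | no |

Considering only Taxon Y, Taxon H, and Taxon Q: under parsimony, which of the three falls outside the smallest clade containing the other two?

Taxon Q

Character polarity is set by the outgroup: the derived state is whichever differs from the outgroup's state, so for gular pouch, forked tongue the derived state is 'no', and for the remaining characters it is 'yes'.
gular pouch (derived state 'no') is shared by Taxon U and Taxon Y — a synapomorphy uniting that clade.
forked tongue (derived state 'no') is unique to Taxon Q (autapomorphy; uninformative for grouping).
book lungs: derived state 'yes' in Taxon H only — an autapomorphy, so it tells us nothing about relationships among taxa.
All ingroup taxa share the derived state 'yes' for hollow quills; it defines the ingroup but does not resolve relationships within it.
dermal ossicles: derived state 'yes' in Taxon H, Taxon U, and Taxon Y only — synapomorphy for {Taxon H, Taxon U, Taxon Y}.
Most parsimonious ingroup topology: (Taxon Q,((Taxon U,Taxon Y),Taxon H)).
Taxon H and Taxon Y share a more recent common ancestor with each other than either does with Taxon Q, so Taxon Q is the least closely related of the three.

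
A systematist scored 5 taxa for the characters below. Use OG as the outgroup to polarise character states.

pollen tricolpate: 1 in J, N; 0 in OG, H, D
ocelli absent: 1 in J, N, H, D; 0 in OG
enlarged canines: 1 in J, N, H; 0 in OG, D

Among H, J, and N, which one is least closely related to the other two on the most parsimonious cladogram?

H

The outgroup has state '0' for every character, so '1' is the derived state throughout.
pollen tricolpate (derived state '1') is shared by J and N — a synapomorphy uniting that clade.
All ingroup taxa share the derived state '1' for ocelli absent; it defines the ingroup but does not resolve relationships within it.
enlarged canines (derived state '1') is shared by H, J, and N — a synapomorphy uniting that clade.
Most parsimonious ingroup topology: (((J,N),H),D).
N and J share a more recent common ancestor with each other than either does with H, so H is the least closely related of the three.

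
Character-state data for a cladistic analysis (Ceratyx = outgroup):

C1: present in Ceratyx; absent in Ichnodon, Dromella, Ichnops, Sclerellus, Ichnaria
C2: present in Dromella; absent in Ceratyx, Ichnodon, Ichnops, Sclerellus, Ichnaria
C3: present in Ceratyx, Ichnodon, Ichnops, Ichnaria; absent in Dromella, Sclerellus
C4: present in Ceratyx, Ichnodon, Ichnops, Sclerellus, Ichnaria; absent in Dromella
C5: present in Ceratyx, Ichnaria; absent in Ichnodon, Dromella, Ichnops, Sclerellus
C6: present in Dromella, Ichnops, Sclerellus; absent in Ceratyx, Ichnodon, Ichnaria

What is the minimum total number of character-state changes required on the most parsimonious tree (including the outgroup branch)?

6

Character polarity is set by the outgroup: the derived state is whichever differs from the outgroup's state, so for C1, C3, C4, C5 the derived state is 'absent', and for the remaining characters it is 'present'.
All ingroup taxa share the derived state 'absent' for C1; it defines the ingroup but does not resolve relationships within it.
C2 (derived state 'present') is unique to Dromella (autapomorphy; uninformative for grouping).
C3: derived state 'absent' in Dromella and Sclerellus only — synapomorphy for {Dromella, Sclerellus}.
C4: derived state 'absent' in Dromella only — an autapomorphy, so it tells us nothing about relationships among taxa.
C5: derived state 'absent' in Dromella, Ichnodon, Ichnops, and Sclerellus only — synapomorphy for {Dromella, Ichnodon, Ichnops, Sclerellus}.
C6 (derived state 'present') is shared by Dromella, Ichnops, and Sclerellus — a synapomorphy uniting that clade.
Most parsimonious ingroup topology: ((Ichnodon,((Dromella,Sclerellus),Ichnops)),Ichnaria).
Changes per character on this tree: C1: 1; C2: 1; C3: 1; C4: 1; C5: 1; C6: 1.
Total = 6.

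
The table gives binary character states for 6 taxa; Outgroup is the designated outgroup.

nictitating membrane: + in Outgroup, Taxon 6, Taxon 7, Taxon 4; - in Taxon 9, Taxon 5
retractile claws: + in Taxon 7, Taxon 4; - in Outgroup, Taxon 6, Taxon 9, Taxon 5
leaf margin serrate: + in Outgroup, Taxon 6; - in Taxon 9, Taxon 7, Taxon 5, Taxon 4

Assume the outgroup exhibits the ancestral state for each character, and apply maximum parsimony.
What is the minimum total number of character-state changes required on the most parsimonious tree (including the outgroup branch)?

Character polarity is set by the outgroup: the derived state is whichever differs from the outgroup's state, so for nictitating membrane, leaf margin serrate the derived state is '-', and for the remaining characters it is '+'.
nictitating membrane: derived state '-' in Taxon 5 and Taxon 9 only — synapomorphy for {Taxon 5, Taxon 9}.
retractile claws: derived state '+' in Taxon 4 and Taxon 7 only — synapomorphy for {Taxon 4, Taxon 7}.
leaf margin serrate: derived state '-' in Taxon 4, Taxon 5, Taxon 7, and Taxon 9 only — synapomorphy for {Taxon 4, Taxon 5, Taxon 7, Taxon 9}.
Most parsimonious ingroup topology: (Taxon 6,((Taxon 9,Taxon 5),(Taxon 7,Taxon 4))).
Changes per character on this tree: nictitating membrane: 1; retractile claws: 1; leaf margin serrate: 1.
Total = 3.

3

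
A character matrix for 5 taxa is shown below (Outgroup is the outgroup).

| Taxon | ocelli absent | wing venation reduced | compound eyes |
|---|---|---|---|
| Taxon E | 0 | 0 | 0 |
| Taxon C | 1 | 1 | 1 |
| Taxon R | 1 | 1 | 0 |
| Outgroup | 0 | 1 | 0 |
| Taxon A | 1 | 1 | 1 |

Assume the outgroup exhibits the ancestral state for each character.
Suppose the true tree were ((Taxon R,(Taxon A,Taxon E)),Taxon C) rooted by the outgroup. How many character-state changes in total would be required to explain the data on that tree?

Map each character onto ((Taxon R,(Taxon A,Taxon E)),Taxon C) (rooted by Outgroup) and count the minimum state changes it requires (Fitch parsimony):
ocelli absent: 2; wing venation reduced: 1; compound eyes: 2.
Total tree length = 5.

5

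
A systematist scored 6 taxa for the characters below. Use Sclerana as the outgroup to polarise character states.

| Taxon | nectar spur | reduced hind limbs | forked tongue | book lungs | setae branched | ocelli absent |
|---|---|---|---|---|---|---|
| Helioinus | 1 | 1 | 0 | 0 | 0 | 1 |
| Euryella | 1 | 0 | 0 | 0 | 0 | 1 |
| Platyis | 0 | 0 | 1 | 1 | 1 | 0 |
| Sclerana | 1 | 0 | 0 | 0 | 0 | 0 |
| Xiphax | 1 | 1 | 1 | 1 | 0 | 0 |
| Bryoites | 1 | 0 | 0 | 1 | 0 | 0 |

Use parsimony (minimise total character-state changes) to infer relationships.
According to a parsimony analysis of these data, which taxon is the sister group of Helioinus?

Euryella

Character polarity is set by the outgroup: the derived state is whichever differs from the outgroup's state, so for nectar spur the derived state is '0', and for the remaining characters it is '1'.
nectar spur (derived state '0') is unique to Platyis (autapomorphy; uninformative for grouping).
reduced hind limbs (state '1') occurs in Helioinus and Xiphax but conflicts with the nesting implied by the other characters — most parsimoniously interpreted as homoplasy.
forked tongue: derived state '1' in Platyis and Xiphax only — synapomorphy for {Platyis, Xiphax}.
book lungs: derived state '1' in Bryoites, Platyis, and Xiphax only — synapomorphy for {Bryoites, Platyis, Xiphax}.
setae branched: derived state '1' in Platyis only — an autapomorphy, so it tells us nothing about relationships among taxa.
ocelli absent (derived state '1') is shared by Euryella and Helioinus — a synapomorphy uniting that clade.
Most parsimonious ingroup topology: ((Euryella,Helioinus),((Platyis,Xiphax),Bryoites)).
Helioinus and Euryella form a cherry on this tree, so they are sister taxa.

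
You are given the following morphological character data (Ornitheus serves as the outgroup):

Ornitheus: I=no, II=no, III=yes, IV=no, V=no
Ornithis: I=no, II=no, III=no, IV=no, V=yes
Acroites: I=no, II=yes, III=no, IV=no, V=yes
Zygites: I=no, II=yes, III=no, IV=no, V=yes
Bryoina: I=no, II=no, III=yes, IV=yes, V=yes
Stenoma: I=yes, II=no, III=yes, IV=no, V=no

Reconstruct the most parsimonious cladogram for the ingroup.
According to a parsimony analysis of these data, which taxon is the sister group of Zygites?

Character polarity is set by the outgroup: the derived state is whichever differs from the outgroup's state, so for III the derived state is 'no', and for the remaining characters it is 'yes'.
I (derived state 'yes') is unique to Stenoma (autapomorphy; uninformative for grouping).
II (derived state 'yes') is shared by Acroites and Zygites — a synapomorphy uniting that clade.
Only Acroites, Ornithis, and Zygites show the derived state 'no' for III, supporting them as a clade.
IV (derived state 'yes') is unique to Bryoina (autapomorphy; uninformative for grouping).
Only Acroites, Bryoina, Ornithis, and Zygites show the derived state 'yes' for V, supporting them as a clade.
Most parsimonious ingroup topology: (((Ornithis,(Acroites,Zygites)),Bryoina),Stenoma).
Zygites and Acroites form a cherry on this tree, so they are sister taxa.

Acroites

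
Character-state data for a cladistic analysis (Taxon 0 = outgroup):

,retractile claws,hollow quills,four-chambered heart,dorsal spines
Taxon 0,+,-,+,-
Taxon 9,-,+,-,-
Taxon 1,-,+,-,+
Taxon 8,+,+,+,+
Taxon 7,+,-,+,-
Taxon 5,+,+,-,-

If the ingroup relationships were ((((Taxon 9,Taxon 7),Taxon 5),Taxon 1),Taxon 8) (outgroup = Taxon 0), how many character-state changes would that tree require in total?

8

Map each character onto ((((Taxon 9,Taxon 7),Taxon 5),Taxon 1),Taxon 8) (rooted by Taxon 0) and count the minimum state changes it requires (Fitch parsimony):
retractile claws: 2; hollow quills: 2; four-chambered heart: 2; dorsal spines: 2.
Total tree length = 8.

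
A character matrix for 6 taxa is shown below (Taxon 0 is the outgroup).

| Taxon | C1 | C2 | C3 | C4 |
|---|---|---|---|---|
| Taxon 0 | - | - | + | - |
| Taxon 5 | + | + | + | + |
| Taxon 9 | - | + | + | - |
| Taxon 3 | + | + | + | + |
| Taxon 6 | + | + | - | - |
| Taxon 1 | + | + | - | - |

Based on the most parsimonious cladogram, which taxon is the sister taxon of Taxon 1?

Character polarity is set by the outgroup: the derived state is whichever differs from the outgroup's state, so for C3 the derived state is '-', and for the remaining characters it is '+'.
C1 (derived state '+') is shared by Taxon 1, Taxon 3, Taxon 5, and Taxon 6 — a synapomorphy uniting that clade.
All ingroup taxa share the derived state '+' for C2; it defines the ingroup but does not resolve relationships within it.
C3 (derived state '-') is shared by Taxon 1 and Taxon 6 — a synapomorphy uniting that clade.
C4 (derived state '+') is shared by Taxon 3 and Taxon 5 — a synapomorphy uniting that clade.
Most parsimonious ingroup topology: (((Taxon 5,Taxon 3),(Taxon 6,Taxon 1)),Taxon 9).
Taxon 1 and Taxon 6 form a cherry on this tree, so they are sister taxa.

Taxon 6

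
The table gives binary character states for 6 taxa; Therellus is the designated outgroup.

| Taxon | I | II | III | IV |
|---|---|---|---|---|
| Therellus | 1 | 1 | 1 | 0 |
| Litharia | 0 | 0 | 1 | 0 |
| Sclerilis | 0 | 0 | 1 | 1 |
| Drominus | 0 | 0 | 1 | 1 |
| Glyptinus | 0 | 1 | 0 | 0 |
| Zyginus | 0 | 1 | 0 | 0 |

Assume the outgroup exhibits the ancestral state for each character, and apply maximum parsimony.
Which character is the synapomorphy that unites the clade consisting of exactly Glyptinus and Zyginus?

Character polarity is set by the outgroup: the derived state is whichever differs from the outgroup's state, so for I, II, III the derived state is '0', and for the remaining characters it is '1'.
All ingroup taxa share the derived state '0' for I; it defines the ingroup but does not resolve relationships within it.
Only Drominus, Litharia, and Sclerilis show the derived state '0' for II, supporting them as a clade.
Only Glyptinus and Zyginus show the derived state '0' for III, supporting them as a clade.
IV (derived state '1') is shared by Drominus and Sclerilis — a synapomorphy uniting that clade.
Most parsimonious ingroup topology: ((Litharia,(Sclerilis,Drominus)),(Glyptinus,Zyginus)).
The clade {Glyptinus, Zyginus} is supported by III: its derived state '0' occurs in exactly those taxa and in no other taxon (including the outgroup).

III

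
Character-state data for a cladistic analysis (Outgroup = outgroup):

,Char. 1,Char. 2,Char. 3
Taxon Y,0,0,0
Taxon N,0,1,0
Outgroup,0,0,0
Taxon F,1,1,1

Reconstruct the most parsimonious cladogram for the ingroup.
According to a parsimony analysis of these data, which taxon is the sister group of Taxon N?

Taxon F

The outgroup has state '0' for every character, so '1' is the derived state throughout.
Char. 1: derived state '1' in Taxon F only — an autapomorphy, so it tells us nothing about relationships among taxa.
Only Taxon F and Taxon N show the derived state '1' for Char. 2, supporting them as a clade.
Char. 3 (derived state '1') is unique to Taxon F (autapomorphy; uninformative for grouping).
Most parsimonious ingroup topology: ((Taxon N,Taxon F),Taxon Y).
Taxon N and Taxon F form a cherry on this tree, so they are sister taxa.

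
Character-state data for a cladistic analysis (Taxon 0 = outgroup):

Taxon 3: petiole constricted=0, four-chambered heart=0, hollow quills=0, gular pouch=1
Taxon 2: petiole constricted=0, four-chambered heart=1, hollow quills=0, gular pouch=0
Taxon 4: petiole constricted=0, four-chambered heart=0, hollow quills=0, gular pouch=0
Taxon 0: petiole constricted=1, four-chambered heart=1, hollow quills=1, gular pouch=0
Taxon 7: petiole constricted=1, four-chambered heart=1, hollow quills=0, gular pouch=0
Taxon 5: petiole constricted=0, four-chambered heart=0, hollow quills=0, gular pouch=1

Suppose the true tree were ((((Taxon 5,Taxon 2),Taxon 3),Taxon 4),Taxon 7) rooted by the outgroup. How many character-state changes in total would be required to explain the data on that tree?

6

Map each character onto ((((Taxon 5,Taxon 2),Taxon 3),Taxon 4),Taxon 7) (rooted by Taxon 0) and count the minimum state changes it requires (Fitch parsimony):
petiole constricted: 1; four-chambered heart: 2; hollow quills: 1; gular pouch: 2.
Total tree length = 6.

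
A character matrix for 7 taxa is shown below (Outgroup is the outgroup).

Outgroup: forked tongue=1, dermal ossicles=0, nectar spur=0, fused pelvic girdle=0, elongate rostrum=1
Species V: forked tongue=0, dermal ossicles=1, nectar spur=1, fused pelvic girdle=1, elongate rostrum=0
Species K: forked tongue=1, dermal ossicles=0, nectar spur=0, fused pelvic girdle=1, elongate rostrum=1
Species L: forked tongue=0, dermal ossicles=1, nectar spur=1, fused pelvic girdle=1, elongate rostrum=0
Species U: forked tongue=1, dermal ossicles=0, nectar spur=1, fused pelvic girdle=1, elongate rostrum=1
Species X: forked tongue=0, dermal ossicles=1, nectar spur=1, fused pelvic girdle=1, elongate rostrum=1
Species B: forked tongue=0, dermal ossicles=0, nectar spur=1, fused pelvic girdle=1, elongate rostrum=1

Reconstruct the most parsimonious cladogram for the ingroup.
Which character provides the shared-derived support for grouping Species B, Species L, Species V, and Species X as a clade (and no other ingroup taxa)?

forked tongue

Character polarity is set by the outgroup: the derived state is whichever differs from the outgroup's state, so for forked tongue, elongate rostrum the derived state is '0', and for the remaining characters it is '1'.
forked tongue: derived state '0' in Species B, Species L, Species V, and Species X only — synapomorphy for {Species B, Species L, Species V, Species X}.
Only Species L, Species V, and Species X show the derived state '1' for dermal ossicles, supporting them as a clade.
nectar spur: derived state '1' in Species B, Species L, Species U, Species V, and Species X only — synapomorphy for {Species B, Species L, Species U, Species V, Species X}.
All ingroup taxa share the derived state '1' for fused pelvic girdle; it defines the ingroup but does not resolve relationships within it.
elongate rostrum: derived state '0' in Species L and Species V only — synapomorphy for {Species L, Species V}.
Most parsimonious ingroup topology: (((((Species V,Species L),Species X),Species B),Species U),Species K).
The clade {Species B, Species L, Species V, Species X} is supported by forked tongue: its derived state '0' occurs in exactly those taxa and in no other taxon (including the outgroup).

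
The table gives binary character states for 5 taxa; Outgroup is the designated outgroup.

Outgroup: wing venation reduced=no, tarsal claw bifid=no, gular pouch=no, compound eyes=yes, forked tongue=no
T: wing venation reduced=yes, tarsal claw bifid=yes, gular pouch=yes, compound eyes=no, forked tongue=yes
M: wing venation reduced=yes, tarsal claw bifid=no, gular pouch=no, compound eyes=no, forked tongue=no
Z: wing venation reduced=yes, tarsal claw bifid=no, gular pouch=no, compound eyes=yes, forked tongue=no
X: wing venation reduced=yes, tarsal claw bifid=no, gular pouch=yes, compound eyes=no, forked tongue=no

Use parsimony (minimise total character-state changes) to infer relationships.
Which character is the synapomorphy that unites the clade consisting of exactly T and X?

gular pouch

Character polarity is set by the outgroup: the derived state is whichever differs from the outgroup's state, so for compound eyes the derived state is 'no', and for the remaining characters it is 'yes'.
All ingroup taxa share the derived state 'yes' for wing venation reduced; it defines the ingroup but does not resolve relationships within it.
tarsal claw bifid (derived state 'yes') is unique to T (autapomorphy; uninformative for grouping).
Only T and X show the derived state 'yes' for gular pouch, supporting them as a clade.
compound eyes (derived state 'no') is shared by M, T, and X — a synapomorphy uniting that clade.
forked tongue: derived state 'yes' in T only — an autapomorphy, so it tells us nothing about relationships among taxa.
Most parsimonious ingroup topology: (((T,X),M),Z).
The clade {T, X} is supported by gular pouch: its derived state 'yes' occurs in exactly those taxa and in no other taxon (including the outgroup).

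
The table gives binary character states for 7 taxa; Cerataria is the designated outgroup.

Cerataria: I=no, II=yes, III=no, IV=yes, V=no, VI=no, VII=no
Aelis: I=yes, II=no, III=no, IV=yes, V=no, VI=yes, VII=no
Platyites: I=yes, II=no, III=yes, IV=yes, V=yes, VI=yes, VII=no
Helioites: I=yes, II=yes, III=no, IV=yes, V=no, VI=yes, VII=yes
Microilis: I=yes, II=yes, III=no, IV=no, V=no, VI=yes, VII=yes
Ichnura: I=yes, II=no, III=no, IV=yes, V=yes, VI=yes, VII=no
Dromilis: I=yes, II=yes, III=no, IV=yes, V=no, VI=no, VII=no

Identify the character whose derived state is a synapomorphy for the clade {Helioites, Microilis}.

Character polarity is set by the outgroup: the derived state is whichever differs from the outgroup's state, so for II, IV the derived state is 'no', and for the remaining characters it is 'yes'.
All ingroup taxa share the derived state 'yes' for I; it defines the ingroup but does not resolve relationships within it.
Only Aelis, Ichnura, and Platyites show the derived state 'no' for II, supporting them as a clade.
III (derived state 'yes') is unique to Platyites (autapomorphy; uninformative for grouping).
IV (derived state 'no') is unique to Microilis (autapomorphy; uninformative for grouping).
Only Ichnura and Platyites show the derived state 'yes' for V, supporting them as a clade.
VI (derived state 'yes') is shared by Aelis, Helioites, Ichnura, Microilis, and Platyites — a synapomorphy uniting that clade.
VII (derived state 'yes') is shared by Helioites and Microilis — a synapomorphy uniting that clade.
Most parsimonious ingroup topology: (((Aelis,(Platyites,Ichnura)),(Helioites,Microilis)),Dromilis).
The clade {Helioites, Microilis} is supported by VII: its derived state 'yes' occurs in exactly those taxa and in no other taxon (including the outgroup).

VII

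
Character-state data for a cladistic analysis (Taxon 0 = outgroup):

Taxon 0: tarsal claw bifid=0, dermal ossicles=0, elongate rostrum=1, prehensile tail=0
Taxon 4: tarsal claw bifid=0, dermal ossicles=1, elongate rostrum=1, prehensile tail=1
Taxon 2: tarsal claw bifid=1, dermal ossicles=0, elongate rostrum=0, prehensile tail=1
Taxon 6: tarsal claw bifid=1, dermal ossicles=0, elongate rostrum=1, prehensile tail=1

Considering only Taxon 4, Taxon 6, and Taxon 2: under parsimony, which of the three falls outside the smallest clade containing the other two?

Taxon 4

Character polarity is set by the outgroup: the derived state is whichever differs from the outgroup's state, so for elongate rostrum the derived state is '0', and for the remaining characters it is '1'.
Only Taxon 2 and Taxon 6 show the derived state '1' for tarsal claw bifid, supporting them as a clade.
dermal ossicles: derived state '1' in Taxon 4 only — an autapomorphy, so it tells us nothing about relationships among taxa.
elongate rostrum (derived state '0') is unique to Taxon 2 (autapomorphy; uninformative for grouping).
All ingroup taxa share the derived state '1' for prehensile tail; it defines the ingroup but does not resolve relationships within it.
Most parsimonious ingroup topology: (Taxon 4,(Taxon 2,Taxon 6)).
Taxon 6 and Taxon 2 share a more recent common ancestor with each other than either does with Taxon 4, so Taxon 4 is the least closely related of the three.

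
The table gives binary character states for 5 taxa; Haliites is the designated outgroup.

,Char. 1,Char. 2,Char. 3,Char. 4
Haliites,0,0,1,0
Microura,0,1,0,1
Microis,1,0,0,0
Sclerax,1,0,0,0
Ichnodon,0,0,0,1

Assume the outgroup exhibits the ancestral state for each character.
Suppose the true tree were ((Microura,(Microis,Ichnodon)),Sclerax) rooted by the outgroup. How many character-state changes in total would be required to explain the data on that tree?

6

Map each character onto ((Microura,(Microis,Ichnodon)),Sclerax) (rooted by Haliites) and count the minimum state changes it requires (Fitch parsimony):
Char. 1: 2; Char. 2: 1; Char. 3: 1; Char. 4: 2.
Total tree length = 6.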